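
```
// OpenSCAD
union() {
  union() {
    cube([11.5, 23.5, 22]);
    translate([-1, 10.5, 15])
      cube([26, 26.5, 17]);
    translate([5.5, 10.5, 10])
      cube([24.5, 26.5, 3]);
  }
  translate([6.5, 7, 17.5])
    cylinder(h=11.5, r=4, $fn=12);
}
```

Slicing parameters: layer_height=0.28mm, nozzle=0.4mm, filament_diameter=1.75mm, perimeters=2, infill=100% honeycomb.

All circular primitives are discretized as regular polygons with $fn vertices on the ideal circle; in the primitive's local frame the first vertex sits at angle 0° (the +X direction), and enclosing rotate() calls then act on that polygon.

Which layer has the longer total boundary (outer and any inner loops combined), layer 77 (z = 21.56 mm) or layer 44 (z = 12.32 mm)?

Layer 77 (z = 21.56): the cube is present — its section is the full 11.5×23.5 rectangle (perimeter 70.00 mm); the 26×26.5 cube at (-1, 10.5) contributes its full rectangle (perimeter 105.00 mm); the cube at (5.5, 10.5) does not reach this height (z outside [10, 13]); Combining (union): the regions partially overlap (shared area 149.50 mm²), so the edge portions inside another operand are dropped and the merged outline is re-measured after clipping — boundary = 126.00 mm; the r=4 cylinder at (6.5, 7) contributes a regular 12-gon of circumradius 4 (perimeter = 2·12·4.000·sin(180°/12) = 24.85 mm); Taking the union: the r=4 cylinder at (6.5, 7) lies entirely inside the result so far, so the union is just the result so far — boundary = 126.00 mm. So its perimeter = 126.00 mm. Layer 44 (z = 12.32): the cube is present — its section is the full 11.5×23.5 rectangle (perimeter 70.00 mm); the cube at (-1, 10.5) is not intersected at this z (z outside [15, 32]); the 24.5×26.5 cube at (5.5, 10.5) contributes its full rectangle (perimeter 102.00 mm); Taking the union: the regions partially overlap (shared area 78.00 mm²), so the edge portions inside another operand are dropped and the merged outline is re-measured after clipping — boundary = 134.00 mm; the cylinder at (6.5, 7) does not reach this height (z outside [17.5, 29]); Taking the union: only the result so far is present, so the union is just that shape — boundary = 134.00 mm. So its perimeter = 134.00 mm. Layer 44 is larger (134.00 vs 126.00 mm).

layer 44 (z = 12.32 mm)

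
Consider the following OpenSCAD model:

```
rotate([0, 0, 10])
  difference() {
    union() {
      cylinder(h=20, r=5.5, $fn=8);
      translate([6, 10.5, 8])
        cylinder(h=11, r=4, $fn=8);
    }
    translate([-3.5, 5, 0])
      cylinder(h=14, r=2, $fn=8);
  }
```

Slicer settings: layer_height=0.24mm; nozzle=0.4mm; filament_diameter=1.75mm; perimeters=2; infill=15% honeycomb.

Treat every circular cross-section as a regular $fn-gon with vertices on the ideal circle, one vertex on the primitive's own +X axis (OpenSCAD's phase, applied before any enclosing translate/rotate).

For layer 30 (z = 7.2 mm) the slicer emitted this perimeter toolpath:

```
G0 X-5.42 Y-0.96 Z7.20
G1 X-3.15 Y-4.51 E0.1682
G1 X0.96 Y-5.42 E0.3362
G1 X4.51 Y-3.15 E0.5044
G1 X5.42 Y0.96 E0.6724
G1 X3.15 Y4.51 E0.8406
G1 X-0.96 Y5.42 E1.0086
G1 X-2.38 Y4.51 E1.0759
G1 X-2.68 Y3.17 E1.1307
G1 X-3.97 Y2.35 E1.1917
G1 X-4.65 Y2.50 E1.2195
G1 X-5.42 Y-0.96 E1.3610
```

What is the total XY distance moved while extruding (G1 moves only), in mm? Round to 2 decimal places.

34.10 mm

Sum the Euclidean lengths of each G1 segment: total = 34.10 mm.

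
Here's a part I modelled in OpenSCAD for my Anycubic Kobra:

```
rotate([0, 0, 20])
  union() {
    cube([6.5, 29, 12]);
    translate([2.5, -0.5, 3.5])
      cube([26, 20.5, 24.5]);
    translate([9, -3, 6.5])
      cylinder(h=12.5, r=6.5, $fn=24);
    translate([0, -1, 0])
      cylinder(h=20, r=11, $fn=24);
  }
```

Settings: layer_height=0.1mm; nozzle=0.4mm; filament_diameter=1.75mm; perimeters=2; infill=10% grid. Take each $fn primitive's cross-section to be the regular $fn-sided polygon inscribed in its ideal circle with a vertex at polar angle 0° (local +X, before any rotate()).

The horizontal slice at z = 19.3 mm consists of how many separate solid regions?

At z = 19.3 mm: the cube is not intersected at this z (z outside [0, 12]); the cube at (2.5, -0.5) (footprint 26×20.5) is included at this height; the cylinder at (9, -3) does not reach this height (z outside [6.5, 19]); the r=11 cylinder at (0, -1) contributes a regular 24-gon of circumradius 11; Combining (union): the regions partially overlap (shared area 62.63 mm²), so overlapping operands fuse into one piece — 1 connected region; (whole slice rotated 20° about Z — lengths, areas and connectivity unchanged). The result has 1 disconnected region.

1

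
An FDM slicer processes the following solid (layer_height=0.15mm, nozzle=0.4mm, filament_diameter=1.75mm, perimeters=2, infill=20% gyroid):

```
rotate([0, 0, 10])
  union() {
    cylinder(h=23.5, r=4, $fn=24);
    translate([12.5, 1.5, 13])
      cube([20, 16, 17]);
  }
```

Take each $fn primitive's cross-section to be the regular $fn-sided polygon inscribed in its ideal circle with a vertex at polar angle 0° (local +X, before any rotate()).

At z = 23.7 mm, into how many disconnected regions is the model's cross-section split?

At z = 23.7 mm: the cylinder is absent (z outside [0, 23.5]); the cube at (12.5, 1.5) is present — its section is the full 20×16 rectangle; Merging all regions: only the 20×16 cube at (12.5, 1.5) is present, so the union is just that shape — 1 connected region; (whole slice rotated 10° about Z — lengths, areas and connectivity unchanged). The result has 1 disconnected region.

1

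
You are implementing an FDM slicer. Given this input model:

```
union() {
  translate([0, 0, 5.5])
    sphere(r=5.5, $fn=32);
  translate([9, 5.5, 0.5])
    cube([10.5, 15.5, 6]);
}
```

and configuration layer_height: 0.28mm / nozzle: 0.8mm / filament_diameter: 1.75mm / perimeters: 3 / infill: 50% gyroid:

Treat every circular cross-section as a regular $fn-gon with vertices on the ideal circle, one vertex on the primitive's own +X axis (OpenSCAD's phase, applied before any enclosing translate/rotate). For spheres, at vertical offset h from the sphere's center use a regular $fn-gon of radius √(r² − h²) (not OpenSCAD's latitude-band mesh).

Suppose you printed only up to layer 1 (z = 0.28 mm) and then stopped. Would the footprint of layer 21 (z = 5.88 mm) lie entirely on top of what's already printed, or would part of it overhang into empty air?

part overhangs

Compare the two slices. At z = 0.28: the r=5.5 sphere contributes a regular 32-gon of circumradius √(5.5²−5.22²) = 1.733 (area = (32/2)·1.733²·sin(360°/32) = 9.37 mm²); the cube at (9, 5.5) is absent (z outside [0.5, 6.5]); Merging all regions: only the r=5.5 sphere is present, so the union is just that shape — area = 9.37 mm². At z = 5.88: the r=5.5 sphere contributes a regular 32-gon of circumradius √(5.5²−0.38²) = 5.487 (area = (32/2)·5.487²·sin(360°/32) = 93.97 mm²); the cube at (9, 5.5) is present — its section is the full 10.5×15.5 rectangle (area 162.75 mm²); Combining (union): the 2 present regions are separate (no shared area or edge), so areas and boundary lengths simply add and each stays a separate island — area = 256.72 mm². Checking containment: at z = 5.88 the cross-section extends beyond the z = 0.28 cross-section by about 247.35 mm².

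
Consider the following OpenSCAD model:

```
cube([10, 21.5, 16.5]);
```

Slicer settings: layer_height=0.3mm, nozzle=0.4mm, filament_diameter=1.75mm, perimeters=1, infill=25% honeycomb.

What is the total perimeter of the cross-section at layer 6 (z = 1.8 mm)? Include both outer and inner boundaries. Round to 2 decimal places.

63.00 mm

At z = 1.8 mm: the cube is present — its section is the full 10×21.5 rectangle (perimeter 63.00 mm). Overall, the cross-section is a single solid region. Total boundary length (outer) = 63.00 mm.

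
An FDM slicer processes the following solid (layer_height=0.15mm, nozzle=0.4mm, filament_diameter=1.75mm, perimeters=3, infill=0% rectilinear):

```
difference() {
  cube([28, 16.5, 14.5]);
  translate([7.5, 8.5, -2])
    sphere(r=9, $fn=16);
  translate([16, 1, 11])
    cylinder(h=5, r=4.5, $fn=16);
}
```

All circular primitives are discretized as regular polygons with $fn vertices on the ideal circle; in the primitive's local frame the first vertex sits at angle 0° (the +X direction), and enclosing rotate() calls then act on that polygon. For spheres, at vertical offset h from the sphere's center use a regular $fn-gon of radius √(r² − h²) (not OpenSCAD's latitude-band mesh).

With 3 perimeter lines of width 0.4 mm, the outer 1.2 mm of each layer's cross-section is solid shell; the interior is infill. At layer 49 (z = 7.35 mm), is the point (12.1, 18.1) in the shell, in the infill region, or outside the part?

At z = 7.35 mm: the cube is present — its section is the full 28×16.5 rectangle; the sphere at (7.5, 8.5) does not reach this height (|z−center|=9.350 > r=9); the cylinder at (16, 1) is not intersected at this z (z outside [11, 16]); Taking the first minus the rest: none of the subtracted shapes is present at this height, so the 28×16.5 cube is unchanged — 1 connected region. Overall, the cross-section is a single solid region. The nearest boundary edge runs (28.00, 16.50)→(0.00, 16.50); distance from the point to it = 1.60 mm. The point is not inside any of the regions above, so it lies outside the cross-section (1.60 mm from the nearest boundary).

outside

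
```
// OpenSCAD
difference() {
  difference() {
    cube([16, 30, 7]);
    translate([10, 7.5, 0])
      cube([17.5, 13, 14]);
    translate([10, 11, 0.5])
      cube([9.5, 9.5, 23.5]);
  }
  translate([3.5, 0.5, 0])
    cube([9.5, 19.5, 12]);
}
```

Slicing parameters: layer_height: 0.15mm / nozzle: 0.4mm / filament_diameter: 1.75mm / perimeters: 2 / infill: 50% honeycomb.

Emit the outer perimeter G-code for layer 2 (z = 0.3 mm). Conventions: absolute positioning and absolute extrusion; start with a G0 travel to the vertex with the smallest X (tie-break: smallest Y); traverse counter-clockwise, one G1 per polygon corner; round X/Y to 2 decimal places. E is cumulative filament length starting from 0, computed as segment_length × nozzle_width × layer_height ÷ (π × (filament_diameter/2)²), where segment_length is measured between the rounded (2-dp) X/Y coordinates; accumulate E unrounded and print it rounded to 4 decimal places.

At z = 0.3 mm: the cube is present — its section is the full 16×30 rectangle; the cube at (10, 7.5) is present — its section is the full 17.5×13 rectangle; the cube at (10, 11) does not reach this height (z outside [0.5, 24]); Taking the first minus the rest: starting from the 16×30 cube, the 17.5×13 cube at (10, 7.5) partially overlaps it — only the 78.00 mm² overlap (of its 227.50 mm²) is removed, clipping the outline — 1 connected region; the cube at (3.5, 0.5) (footprint 9.5×19.5) is included at this height; Taking the first minus the rest: starting from that combined region, the 9.5×19.5 cube at (3.5, 0.5) partially overlaps it — only the 147.75 mm² overlap (of its 185.25 mm²) is removed, clipping the outline — 1 connected region. The outline is a single polygon with 12 vertices. Extrusion per mm of travel: 0.4 × 0.15 / (π × 0.875²) = 0.024945. Accumulating E over each segment gives final E = 3.2678.

G0 X0.00 Y0.00 Z0.30
G1 X16.00 Y0.00 E0.3991
G1 X16.00 Y7.50 E0.5862
G1 X13.00 Y7.50 E0.6610
G1 X13.00 Y0.50 E0.8357
G1 X3.50 Y0.50 E1.0726
G1 X3.50 Y20.00 E1.5591
G1 X10.00 Y20.00 E1.7212
G1 X10.00 Y20.50 E1.7337
G1 X16.00 Y20.50 E1.8834
G1 X16.00 Y30.00 E2.1203
G1 X0.00 Y30.00 E2.5195
G1 X0.00 Y0.00 E3.2678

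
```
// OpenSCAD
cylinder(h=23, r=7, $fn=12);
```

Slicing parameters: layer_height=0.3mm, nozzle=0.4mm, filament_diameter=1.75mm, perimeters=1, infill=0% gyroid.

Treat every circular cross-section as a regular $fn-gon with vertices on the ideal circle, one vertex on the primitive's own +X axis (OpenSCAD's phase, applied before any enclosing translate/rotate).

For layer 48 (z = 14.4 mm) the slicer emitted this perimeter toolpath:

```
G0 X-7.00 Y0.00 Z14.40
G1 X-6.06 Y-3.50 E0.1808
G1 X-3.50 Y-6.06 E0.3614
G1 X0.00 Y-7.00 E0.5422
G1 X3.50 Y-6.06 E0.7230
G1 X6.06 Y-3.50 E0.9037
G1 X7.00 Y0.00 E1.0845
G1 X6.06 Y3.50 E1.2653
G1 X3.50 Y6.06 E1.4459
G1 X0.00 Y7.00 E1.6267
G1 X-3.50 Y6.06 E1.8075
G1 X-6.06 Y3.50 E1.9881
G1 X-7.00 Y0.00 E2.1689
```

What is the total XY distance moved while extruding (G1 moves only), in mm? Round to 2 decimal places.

Sum the Euclidean lengths of each G1 segment: total = 43.47 mm.

43.47 mm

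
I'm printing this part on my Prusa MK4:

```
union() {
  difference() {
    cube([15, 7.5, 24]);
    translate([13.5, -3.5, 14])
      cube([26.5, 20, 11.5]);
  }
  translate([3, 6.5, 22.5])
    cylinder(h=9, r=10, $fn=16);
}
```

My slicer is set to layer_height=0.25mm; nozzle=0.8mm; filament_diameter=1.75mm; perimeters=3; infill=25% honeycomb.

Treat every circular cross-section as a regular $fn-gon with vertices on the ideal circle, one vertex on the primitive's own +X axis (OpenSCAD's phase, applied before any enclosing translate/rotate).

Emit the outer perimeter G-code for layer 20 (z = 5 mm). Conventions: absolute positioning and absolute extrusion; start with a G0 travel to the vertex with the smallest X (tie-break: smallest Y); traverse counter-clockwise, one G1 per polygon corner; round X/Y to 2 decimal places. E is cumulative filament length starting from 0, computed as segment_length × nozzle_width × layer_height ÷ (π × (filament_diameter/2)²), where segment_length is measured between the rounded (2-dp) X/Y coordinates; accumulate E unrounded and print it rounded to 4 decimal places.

At z = 5 mm: the cube is present — its section is the full 15×7.5 rectangle; the cube at (13.5, -3.5) is absent (z outside [14, 25.5]); Taking the first minus the rest: none of the subtracted shapes is present at this height, so the 15×7.5 cube is unchanged — 1 connected region; the cylinder at (3, 6.5) does not reach this height (z outside [22.5, 31.5]); Merging all regions: only the result so far is present, so the union is just that shape — 1 connected region. The outline is a single polygon with 4 vertices. Extrusion per mm of travel: 0.8 × 0.25 / (π × 0.875²) = 0.083150. Accumulating E over each segment gives final E = 3.7418.

G0 X0.00 Y0.00 Z5.00
G1 X15.00 Y0.00 E1.2473
G1 X15.00 Y7.50 E1.8709
G1 X0.00 Y7.50 E3.1181
G1 X0.00 Y0.00 E3.7418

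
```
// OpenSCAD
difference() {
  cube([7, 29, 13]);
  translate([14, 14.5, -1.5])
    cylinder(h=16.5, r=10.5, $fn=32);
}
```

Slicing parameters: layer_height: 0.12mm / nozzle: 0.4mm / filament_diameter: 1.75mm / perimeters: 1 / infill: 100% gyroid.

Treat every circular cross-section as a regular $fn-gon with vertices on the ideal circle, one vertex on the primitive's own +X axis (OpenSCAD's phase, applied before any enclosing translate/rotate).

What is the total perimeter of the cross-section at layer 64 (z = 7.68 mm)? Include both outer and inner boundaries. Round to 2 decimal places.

At z = 7.68 mm: the cube is present — its section is the full 7×29 rectangle (perimeter 72.00 mm); the r=10.5 cylinder at (14, 14.5) gives a regular 32-gon of circumradius 10.5 (constant along its height) (perimeter = 2·32·10.500·sin(180°/32) = 65.87 mm); Subtracting the remaining from the first: starting from the 7×29 cube, the r=10.5 cylinder at (14, 14.5) partially overlaps it — only the 37.36 mm² overlap (of its 344.14 mm²) is removed, clipping the outline — boundary = 74.02 mm. Overall, the cross-section is a single solid region. Total boundary length (outer) = 74.02 mm.

74.02 mm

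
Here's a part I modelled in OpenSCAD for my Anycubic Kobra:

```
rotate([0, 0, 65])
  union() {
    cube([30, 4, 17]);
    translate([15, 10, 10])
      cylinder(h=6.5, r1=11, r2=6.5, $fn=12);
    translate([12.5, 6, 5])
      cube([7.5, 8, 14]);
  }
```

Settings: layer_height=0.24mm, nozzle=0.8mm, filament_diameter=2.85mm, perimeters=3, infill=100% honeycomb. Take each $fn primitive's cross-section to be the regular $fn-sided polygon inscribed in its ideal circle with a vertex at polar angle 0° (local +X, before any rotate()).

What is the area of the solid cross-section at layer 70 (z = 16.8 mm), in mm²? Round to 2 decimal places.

180.00 mm²

At z = 16.8 mm: the cube (footprint 30×4) is included at this height (area 120.00 mm²); the cone at (15, 10) is absent (z outside [10, 16.5]); the cube at (12.5, 6) is present — its section is the full 7.5×8 rectangle (area 60.00 mm²); Taking the union: the 2 present regions are separate (no shared area or edge), so areas and boundary lengths simply add and each stays a separate island — area = 180.00 mm²; (rotated 65° about Z; rotation is an isometry so areas/perimeters/island counts are preserved). Overall, the cross-section has 2 separate islands. Net area = 180.00 mm².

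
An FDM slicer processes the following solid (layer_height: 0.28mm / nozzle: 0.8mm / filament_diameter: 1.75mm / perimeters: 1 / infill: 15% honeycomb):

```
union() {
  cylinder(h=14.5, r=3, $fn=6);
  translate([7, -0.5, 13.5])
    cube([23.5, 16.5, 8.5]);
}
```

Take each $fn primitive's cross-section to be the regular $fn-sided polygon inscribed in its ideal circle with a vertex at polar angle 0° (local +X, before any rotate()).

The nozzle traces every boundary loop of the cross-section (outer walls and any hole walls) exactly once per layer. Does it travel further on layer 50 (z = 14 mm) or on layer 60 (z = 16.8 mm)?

Layer 50 (z = 14): the cylinder: section is a regular 6-gon, circumradius r=3 (perimeter = 2·6·3.000·sin(180°/6) = 18.00 mm); the 23.5×16.5 cube at (7, -0.5) contributes its full rectangle (perimeter 80.00 mm); Taking the union: the 2 present regions are separate (no shared area or edge), so areas and boundary lengths simply add and each stays a separate island — boundary = 98.00 mm. So its perimeter = 98.00 mm. Layer 60 (z = 16.8): the cylinder is not intersected at this z (z outside [0, 14.5]); the cube at (7, -0.5) (footprint 23.5×16.5) is included at this height (perimeter 80.00 mm); Combining (union): only the 23.5×16.5 cube at (7, -0.5) is present, so the union is just that shape — boundary = 80.00 mm. So its perimeter = 80.00 mm. Layer 50 is larger (98.00 vs 80.00 mm).

layer 50 (z = 14 mm)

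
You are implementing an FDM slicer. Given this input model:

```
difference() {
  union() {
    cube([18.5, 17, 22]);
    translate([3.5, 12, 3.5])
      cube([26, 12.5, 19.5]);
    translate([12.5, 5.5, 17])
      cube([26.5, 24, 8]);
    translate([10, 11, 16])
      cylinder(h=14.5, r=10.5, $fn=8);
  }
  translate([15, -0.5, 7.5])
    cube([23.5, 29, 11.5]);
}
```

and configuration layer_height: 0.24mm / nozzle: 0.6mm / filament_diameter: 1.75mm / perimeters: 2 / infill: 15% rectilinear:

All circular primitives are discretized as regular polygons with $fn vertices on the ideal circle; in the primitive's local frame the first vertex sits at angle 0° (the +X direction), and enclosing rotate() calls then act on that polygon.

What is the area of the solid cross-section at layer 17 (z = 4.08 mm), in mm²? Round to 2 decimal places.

564.50 mm²

At z = 4.08 mm: the 18.5×17 cube contributes its full rectangle (area 314.50 mm²); the cube at (3.5, 12) is present — its section is the full 26×12.5 rectangle (area 325.00 mm²); the cube at (12.5, 5.5) is not intersected at this z (z outside [17, 25]); the cylinder at (10, 11) is absent (z outside [16, 30.5]); Combining (union): the regions partially overlap — summed areas 639.50 mm² minus the doubly-counted overlap 75.00 mm² gives 564.50 mm² — area = 564.50 mm²; the cube at (15, -0.5) is not intersected at this z (z outside [7.5, 19]); Taking the first minus the rest: none of the subtracted shapes is present at this height, so that combined region is unchanged — area = 564.50 mm². Overall, the cross-section is a single solid region. Net area = 564.50 mm².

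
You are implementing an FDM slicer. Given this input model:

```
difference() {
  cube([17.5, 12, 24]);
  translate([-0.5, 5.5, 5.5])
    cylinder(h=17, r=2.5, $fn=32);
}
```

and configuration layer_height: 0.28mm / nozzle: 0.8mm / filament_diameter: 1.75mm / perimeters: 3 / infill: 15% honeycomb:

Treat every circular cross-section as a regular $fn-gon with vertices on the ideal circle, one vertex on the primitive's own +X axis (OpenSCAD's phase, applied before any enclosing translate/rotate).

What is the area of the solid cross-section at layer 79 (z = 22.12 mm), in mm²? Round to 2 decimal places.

202.72 mm²

At z = 22.12 mm: the cube (footprint 17.5×12) is included at this height (area 210.00 mm²); the r=2.5 cylinder at (-0.5, 5.5) gives a regular 32-gon of circumradius 2.5 (constant along its height) (area = (32/2)·2.500²·sin(360°/32) = 19.51 mm²); Taking the first minus the rest: starting from the 17.5×12 cube (210.00 mm²), the r=2.5 cylinder at (-0.5, 5.5) partially overlaps it — only the 7.28 mm² overlap (of its 19.51 mm²) is removed, clipping the outline — area = 202.72 mm². Overall, the cross-section is a single solid region. Net area = 202.72 mm².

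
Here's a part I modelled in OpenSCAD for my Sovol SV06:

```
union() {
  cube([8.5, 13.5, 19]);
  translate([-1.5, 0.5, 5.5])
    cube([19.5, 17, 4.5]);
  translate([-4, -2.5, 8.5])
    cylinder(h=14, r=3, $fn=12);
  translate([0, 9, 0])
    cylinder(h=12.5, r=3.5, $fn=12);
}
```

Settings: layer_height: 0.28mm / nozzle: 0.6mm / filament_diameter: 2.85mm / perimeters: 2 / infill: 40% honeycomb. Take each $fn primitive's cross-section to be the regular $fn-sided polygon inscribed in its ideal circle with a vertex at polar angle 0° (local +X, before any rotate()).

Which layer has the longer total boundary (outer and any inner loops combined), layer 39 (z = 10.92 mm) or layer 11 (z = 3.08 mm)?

Layer 39 (z = 10.92): the cube is present — its section is the full 8.5×13.5 rectangle (perimeter 44.00 mm); the cube at (-1.5, 0.5) is not intersected at this z (z outside [5.5, 10]); the r=3 cylinder at (-4, -2.5) gives a regular 12-gon of circumradius 3 (constant along its height) (perimeter = 2·12·3.000·sin(180°/12) = 18.63 mm); the r=3.5 cylinder at (0, 9) gives a regular 12-gon of circumradius 3.5 (constant along its height) (perimeter = 2·12·3.500·sin(180°/12) = 21.74 mm); Taking the union: the regions partially overlap (shared area 18.38 mm²), so the edge portions inside another operand are dropped and the merged outline is re-measured after clipping — boundary = 66.51 mm. So its perimeter = 66.51 mm. Layer 11 (z = 3.08): the cube (footprint 8.5×13.5) is included at this height (perimeter 44.00 mm); the cube at (-1.5, 0.5) does not reach this height (z outside [5.5, 10]); the cylinder at (-4, -2.5) does not reach this height (z outside [8.5, 22.5]); the r=3.5 cylinder at (0, 9) contributes a regular 12-gon of circumradius 3.5 (perimeter = 2·12·3.500·sin(180°/12) = 21.74 mm); Combining (union): the regions partially overlap (shared area 18.38 mm²), so the edge portions inside another operand are dropped and the merged outline is re-measured after clipping — boundary = 47.87 mm. So its perimeter = 47.87 mm. Layer 39 is larger (66.51 vs 47.87 mm).

layer 39 (z = 10.92 mm)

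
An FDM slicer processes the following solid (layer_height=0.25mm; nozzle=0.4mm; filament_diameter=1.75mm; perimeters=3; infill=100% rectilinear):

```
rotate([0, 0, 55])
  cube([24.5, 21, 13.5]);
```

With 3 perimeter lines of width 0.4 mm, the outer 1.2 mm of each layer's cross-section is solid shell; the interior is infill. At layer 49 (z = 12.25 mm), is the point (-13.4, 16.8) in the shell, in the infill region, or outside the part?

shell

At z = 12.25 mm: the 24.5×21 cube contributes its full rectangle; (whole slice rotated 55° about Z — lengths, areas and connectivity unchanged). Overall, the cross-section is a single solid region. Undo the 55° rotation: the query point maps to (6.076, 20.613) in the un-rotated model frame. The nearest boundary edge runs (24.50, 21.00)→(0.00, 21.00); distance from the point to it = 0.39 mm. The point is inside the cross-section, 0.39 mm from the nearest boundary — within the 1.2 mm shell band (3 × 0.4).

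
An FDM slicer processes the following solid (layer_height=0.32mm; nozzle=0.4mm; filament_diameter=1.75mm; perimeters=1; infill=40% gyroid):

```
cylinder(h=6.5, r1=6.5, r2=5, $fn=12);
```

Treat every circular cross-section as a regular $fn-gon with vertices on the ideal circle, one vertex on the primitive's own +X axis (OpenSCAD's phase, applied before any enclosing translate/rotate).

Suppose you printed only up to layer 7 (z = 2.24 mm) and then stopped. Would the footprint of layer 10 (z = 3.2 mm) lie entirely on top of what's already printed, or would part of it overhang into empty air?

Compare the two slices. At z = 2.24: the cone (r1=6.5→r2=5) has section circumradius 5.983 here — a regular 12-gon (area = (12/2)·5.983²·sin(360°/12) = 107.39 mm²). At z = 3.2: the cone contributes a regular 12-gon of circumradius 5.762 (interpolated between r1=6.5 and r2=5 at t=0.492) (area = (12/2)·5.762²·sin(360°/12) = 99.59 mm²). Checking containment: the cross-section at z = 3.2 is a subset of the cross-section at z = 2.24.

entirely on top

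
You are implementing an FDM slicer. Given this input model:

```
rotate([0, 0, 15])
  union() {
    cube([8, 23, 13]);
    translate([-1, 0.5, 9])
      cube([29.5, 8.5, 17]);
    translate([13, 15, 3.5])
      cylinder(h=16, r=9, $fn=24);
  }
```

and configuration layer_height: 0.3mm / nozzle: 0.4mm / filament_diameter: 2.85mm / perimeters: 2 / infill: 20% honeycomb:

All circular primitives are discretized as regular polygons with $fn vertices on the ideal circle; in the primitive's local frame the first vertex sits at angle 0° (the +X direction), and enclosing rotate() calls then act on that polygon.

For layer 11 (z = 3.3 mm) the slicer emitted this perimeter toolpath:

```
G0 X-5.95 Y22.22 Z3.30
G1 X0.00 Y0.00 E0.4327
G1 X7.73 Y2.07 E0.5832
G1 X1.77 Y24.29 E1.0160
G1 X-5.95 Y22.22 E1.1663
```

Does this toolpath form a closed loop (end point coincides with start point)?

Start point (G0): (-5.95, 22.22). End point (last G1): the path returns to the start — closed.

yes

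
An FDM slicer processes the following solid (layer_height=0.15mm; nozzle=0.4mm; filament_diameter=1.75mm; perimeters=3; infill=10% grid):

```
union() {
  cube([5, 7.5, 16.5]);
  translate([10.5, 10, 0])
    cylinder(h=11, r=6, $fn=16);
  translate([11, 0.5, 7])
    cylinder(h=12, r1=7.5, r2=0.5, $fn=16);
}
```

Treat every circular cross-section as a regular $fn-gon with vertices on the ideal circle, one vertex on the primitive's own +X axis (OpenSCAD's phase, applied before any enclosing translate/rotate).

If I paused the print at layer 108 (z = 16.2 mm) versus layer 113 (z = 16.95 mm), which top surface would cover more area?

Layer 108 (z = 16.2): the 5×7.5 cube contributes its full rectangle (area 37.50 mm²); the cylinder at (10.5, 10) does not reach this height (z outside [0, 11]); the cone at (11, 0.5) contributes a regular 16-gon of circumradius 2.133 (interpolated between r1=7.5 and r2=0.5 at t=0.767) (area = (16/2)·2.133²·sin(360°/16) = 13.93 mm²); Combining (union): the 2 present regions are separate (no shared area or edge), so areas and boundary lengths simply add and each stays a separate island — area = 51.43 mm². So its area = 51.43 mm². Layer 113 (z = 16.95): the cube does not reach this height (z outside [0, 16.5]); the cylinder at (10.5, 10) is not intersected at this z (z outside [0, 11]); the cone at (11, 0.5) (r1=7.5→r2=0.5) has section circumradius 1.696 here — a regular 16-gon (area = (16/2)·1.696²·sin(360°/16) = 8.80 mm²); Combining (union): only the cone at (11, 0.5) is present, so the union is just that shape — area = 8.80 mm². So its area = 8.80 mm². Layer 108 is larger (51.43 vs 8.80 mm²).

layer 108 (z = 16.2 mm)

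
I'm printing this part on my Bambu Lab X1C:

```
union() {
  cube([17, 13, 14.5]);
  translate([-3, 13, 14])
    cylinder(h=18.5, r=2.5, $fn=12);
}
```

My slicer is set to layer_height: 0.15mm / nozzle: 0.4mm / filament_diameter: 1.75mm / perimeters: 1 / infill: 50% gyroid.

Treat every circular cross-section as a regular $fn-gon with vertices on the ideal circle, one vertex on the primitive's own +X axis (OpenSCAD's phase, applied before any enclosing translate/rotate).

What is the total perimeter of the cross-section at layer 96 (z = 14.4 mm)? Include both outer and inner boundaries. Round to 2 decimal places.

75.53 mm

At z = 14.4 mm: the cube (footprint 17×13) is included at this height (perimeter 60.00 mm); the r=2.5 cylinder at (-3, 13) contributes a regular 12-gon of circumradius 2.5 (perimeter = 2·12·2.500·sin(180°/12) = 15.53 mm); Taking the union: the 2 present regions are separate (no shared area or edge), so areas and boundary lengths simply add and each stays a separate island — boundary = 75.53 mm. Overall, the cross-section has 2 separate islands. Total boundary length (outer) = 75.53 mm.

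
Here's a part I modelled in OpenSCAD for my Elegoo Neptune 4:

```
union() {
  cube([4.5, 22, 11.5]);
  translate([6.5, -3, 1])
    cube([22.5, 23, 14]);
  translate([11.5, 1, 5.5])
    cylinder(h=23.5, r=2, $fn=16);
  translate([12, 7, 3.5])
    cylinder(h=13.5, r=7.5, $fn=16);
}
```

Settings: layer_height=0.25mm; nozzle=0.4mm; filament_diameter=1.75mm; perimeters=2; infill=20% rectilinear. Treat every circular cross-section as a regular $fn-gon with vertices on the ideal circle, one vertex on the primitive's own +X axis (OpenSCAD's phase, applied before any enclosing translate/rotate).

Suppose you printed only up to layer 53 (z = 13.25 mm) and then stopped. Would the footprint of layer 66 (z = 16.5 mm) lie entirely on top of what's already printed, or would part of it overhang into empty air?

Compare the two slices. At z = 13.25: the cube is absent (z outside [0, 11.5]); the cube at (6.5, -3) is present — its section is the full 22.5×23 rectangle (area 517.50 mm²); the r=2 cylinder at (11.5, 1) gives a regular 16-gon of circumradius 2 (constant along its height) (area = (16/2)·2.000²·sin(360°/16) = 12.25 mm²); the cylinder at (12, 7): section is a regular 16-gon, circumradius r=7.5 (area = (16/2)·7.500²·sin(360°/16) = 172.21 mm²); Taking the union: the regions partially overlap — summed areas 701.95 mm² minus the doubly-counted overlap 171.55 mm² gives 530.40 mm² — area = 530.40 mm². At z = 16.5: the cube is not intersected at this z (z outside [0, 11.5]); the cube at (6.5, -3) does not reach this height (z outside [1, 15]); the r=2 cylinder at (11.5, 1) gives a regular 16-gon of circumradius 2 (constant along its height) (area = (16/2)·2.000²·sin(360°/16) = 12.25 mm²); the r=7.5 cylinder at (12, 7) gives a regular 16-gon of circumradius 7.5 (constant along its height) (area = (16/2)·7.500²·sin(360°/16) = 172.21 mm²); Taking the union: the regions partially overlap — summed areas 184.45 mm² minus the doubly-counted overlap 10.94 mm² gives 173.51 mm² — area = 173.51 mm². Checking containment: the cross-section at z = 16.5 is a subset of the cross-section at z = 13.25.

entirely on top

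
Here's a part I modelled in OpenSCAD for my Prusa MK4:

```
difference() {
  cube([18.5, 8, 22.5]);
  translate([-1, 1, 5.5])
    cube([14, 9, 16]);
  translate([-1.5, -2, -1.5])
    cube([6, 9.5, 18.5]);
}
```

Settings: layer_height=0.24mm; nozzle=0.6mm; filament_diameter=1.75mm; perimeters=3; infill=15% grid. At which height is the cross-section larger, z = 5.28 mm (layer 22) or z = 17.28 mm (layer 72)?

Layer 22 (z = 5.28): the cube is present — its section is the full 18.5×8 rectangle (area 148.00 mm²); the cube at (-1, 1) does not reach this height (z outside [5.5, 21.5]); the 6×9.5 cube at (-1.5, -2) contributes its full rectangle (area 57.00 mm²); Subtracting the remaining from the first: starting from the 18.5×8 cube (148.00 mm²), the 6×9.5 cube at (-1.5, -2) partially overlaps it — only the 33.75 mm² overlap (of its 57.00 mm²) is removed, clipping the outline — area = 114.25 mm². So its area = 114.25 mm². Layer 72 (z = 17.28): the cube is present — its section is the full 18.5×8 rectangle (area 148.00 mm²); the cube at (-1, 1) is present — its section is the full 14×9 rectangle (area 126.00 mm²); the cube at (-1.5, -2) is not intersected at this z (z outside [-1.5, 17]); After the difference (first − rest): starting from the 18.5×8 cube (148.00 mm²), the 14×9 cube at (-1, 1) partially overlaps it — only the 91.00 mm² overlap (of its 126.00 mm²) is removed, clipping the outline — area = 57.00 mm². So its area = 57.00 mm². Layer 22 is larger (114.25 vs 57.00 mm²).

layer 22 (z = 5.28 mm)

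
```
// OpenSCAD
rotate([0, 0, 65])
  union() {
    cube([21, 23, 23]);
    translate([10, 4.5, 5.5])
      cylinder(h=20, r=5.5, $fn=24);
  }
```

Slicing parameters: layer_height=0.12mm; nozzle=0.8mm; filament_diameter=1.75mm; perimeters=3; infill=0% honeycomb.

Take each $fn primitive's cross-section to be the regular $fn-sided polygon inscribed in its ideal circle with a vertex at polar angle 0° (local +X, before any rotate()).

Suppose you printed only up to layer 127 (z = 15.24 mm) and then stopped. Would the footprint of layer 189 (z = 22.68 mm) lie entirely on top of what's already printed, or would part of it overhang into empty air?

Compare the two slices. At z = 15.24: the 21×23 cube contributes its full rectangle (area 483.00 mm²); the r=5.5 cylinder at (10, 4.5) gives a regular 24-gon of circumradius 5.5 (constant along its height) (area = (24/2)·5.500²·sin(360°/24) = 93.95 mm²); Combining (union): the regions partially overlap — summed areas 576.95 mm² minus the doubly-counted overlap 89.85 mm² gives 487.10 mm² — area = 487.10 mm²; (whole slice rotated 65° about Z — lengths, areas and connectivity unchanged). At z = 22.68: the cube is present — its section is the full 21×23 rectangle (area 483.00 mm²); the cylinder at (10, 4.5): section is a regular 24-gon, circumradius r=5.5 (area = (24/2)·5.500²·sin(360°/24) = 93.95 mm²); Merging all regions: the regions partially overlap — summed areas 576.95 mm² minus the doubly-counted overlap 89.85 mm² gives 487.10 mm² — area = 487.10 mm²; (rotated 65° about Z; rotation is an isometry so areas/perimeters/island counts are preserved). Checking containment: the cross-section at z = 22.68 is a subset of the cross-section at z = 15.24.

entirely on top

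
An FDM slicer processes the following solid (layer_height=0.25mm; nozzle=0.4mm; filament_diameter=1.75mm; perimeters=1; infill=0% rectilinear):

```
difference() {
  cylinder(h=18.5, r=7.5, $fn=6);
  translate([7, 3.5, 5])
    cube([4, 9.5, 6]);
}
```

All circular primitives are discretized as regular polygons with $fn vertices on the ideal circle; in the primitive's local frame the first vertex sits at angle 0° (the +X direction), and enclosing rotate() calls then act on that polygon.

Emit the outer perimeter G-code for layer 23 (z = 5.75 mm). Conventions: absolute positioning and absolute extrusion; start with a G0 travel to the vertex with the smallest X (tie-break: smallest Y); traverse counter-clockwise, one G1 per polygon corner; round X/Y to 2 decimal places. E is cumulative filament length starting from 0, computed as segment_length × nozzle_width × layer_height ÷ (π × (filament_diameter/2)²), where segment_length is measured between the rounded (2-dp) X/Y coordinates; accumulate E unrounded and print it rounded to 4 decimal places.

At z = 5.75 mm: the cylinder: section is a regular 6-gon, circumradius r=7.5; the 4×9.5 cube at (7, 3.5) contributes its full rectangle; After the difference (first − rest): starting from the r=7.5 cylinder, the 4×9.5 cube at (7, 3.5) misses the remaining region (no effect) — 1 connected region. The outline is a single polygon with 6 vertices. Extrusion per mm of travel: 0.4 × 0.25 / (π × 0.875²) = 0.041575. Accumulating E over each segment gives final E = 1.8716.

G0 X-7.50 Y0.00 Z5.75
G1 X-3.75 Y-6.50 E0.3120
G1 X3.75 Y-6.50 E0.6238
G1 X7.50 Y0.00 E0.9358
G1 X3.75 Y6.50 E1.2478
G1 X-3.75 Y6.50 E1.5596
G1 X-7.50 Y0.00 E1.8716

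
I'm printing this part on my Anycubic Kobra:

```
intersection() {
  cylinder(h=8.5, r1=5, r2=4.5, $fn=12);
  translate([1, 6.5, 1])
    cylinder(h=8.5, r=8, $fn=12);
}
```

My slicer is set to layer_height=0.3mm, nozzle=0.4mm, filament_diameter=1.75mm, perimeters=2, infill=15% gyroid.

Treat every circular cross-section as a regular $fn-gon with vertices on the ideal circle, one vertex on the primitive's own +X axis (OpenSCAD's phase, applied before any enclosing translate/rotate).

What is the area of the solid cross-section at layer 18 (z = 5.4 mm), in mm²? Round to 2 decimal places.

39.88 mm²

At z = 5.4 mm: the cone (r1=5→r2=4.5) has section circumradius 4.682 here — a regular 12-gon (area = (12/2)·4.682²·sin(360°/12) = 65.77 mm²); the cylinder at (1, 6.5): section is a regular 12-gon, circumradius r=8 (area = (12/2)·8.000²·sin(360°/12) = 192.00 mm²); After intersecting: the r=8 cylinder at (1, 6.5) partially overlaps the cone; clipping to the common part keeps 39.88 mm² — area = 39.88 mm². Overall, the cross-section is a single solid region. Net area = 39.88 mm².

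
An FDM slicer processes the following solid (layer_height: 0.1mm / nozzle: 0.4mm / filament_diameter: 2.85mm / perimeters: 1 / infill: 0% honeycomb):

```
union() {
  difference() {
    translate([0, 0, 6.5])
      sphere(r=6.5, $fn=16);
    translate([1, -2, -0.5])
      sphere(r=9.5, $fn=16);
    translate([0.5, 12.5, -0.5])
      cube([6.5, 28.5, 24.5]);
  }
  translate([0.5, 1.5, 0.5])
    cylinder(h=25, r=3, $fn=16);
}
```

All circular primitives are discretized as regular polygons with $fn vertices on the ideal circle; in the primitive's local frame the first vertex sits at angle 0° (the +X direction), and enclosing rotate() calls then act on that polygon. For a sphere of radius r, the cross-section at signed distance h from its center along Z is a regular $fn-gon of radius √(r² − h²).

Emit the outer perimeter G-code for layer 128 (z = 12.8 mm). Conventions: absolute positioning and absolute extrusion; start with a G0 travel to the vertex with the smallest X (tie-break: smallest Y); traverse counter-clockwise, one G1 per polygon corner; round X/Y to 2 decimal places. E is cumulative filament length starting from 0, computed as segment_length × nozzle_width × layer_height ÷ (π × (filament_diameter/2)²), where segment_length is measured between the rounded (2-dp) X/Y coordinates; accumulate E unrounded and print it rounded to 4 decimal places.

At z = 12.8 mm: the r=6.5 sphere slices to a regular 16-gon of circumradius 1.600 (√(r²−h²) with h=6.3 from center); the sphere at (1, -2) is not intersected at this z (|z−center|=13.300 > r=9.5); the cube at (0.5, 12.5) is present — its section is the full 6.5×28.5 rectangle; Taking the first minus the rest: starting from the r=6.5 sphere, the 6.5×28.5 cube at (0.5, 12.5) misses the remaining region (no effect) — 1 connected region; the r=3 cylinder at (0.5, 1.5) gives a regular 16-gon of circumradius 3 (constant along its height); Merging all regions: the regions partially overlap (shared area 7.55 mm²), so overlapping operands fuse into one piece — 1 connected region. The outline is a single polygon with 19 vertices. Extrusion per mm of travel: 0.4 × 0.1 / (π × 1.425²) = 0.006270. Accumulating E over each segment gives final E = 0.1183.

G0 X-2.50 Y1.50 Z12.80
G1 X-2.27 Y0.35 E0.0074
G1 X-1.62 Y-0.62 E0.0147
G1 X-1.35 Y-0.80 E0.0167
G1 X-1.13 Y-1.13 E0.0192
G1 X-0.61 Y-1.48 E0.0231
G1 X0.00 Y-1.60 E0.0270
G1 X0.61 Y-1.48 E0.0309
G1 X1.65 Y-1.27 E0.0376
G1 X2.62 Y-0.62 E0.0449
G1 X3.27 Y0.35 E0.0522
G1 X3.50 Y1.50 E0.0596
G1 X3.27 Y2.65 E0.0669
G1 X2.62 Y3.62 E0.0742
G1 X1.65 Y4.27 E0.0816
G1 X0.50 Y4.50 E0.0889
G1 X-0.65 Y4.27 E0.0963
G1 X-1.62 Y3.62 E0.1036
G1 X-2.27 Y2.65 E0.1109
G1 X-2.50 Y1.50 E0.1183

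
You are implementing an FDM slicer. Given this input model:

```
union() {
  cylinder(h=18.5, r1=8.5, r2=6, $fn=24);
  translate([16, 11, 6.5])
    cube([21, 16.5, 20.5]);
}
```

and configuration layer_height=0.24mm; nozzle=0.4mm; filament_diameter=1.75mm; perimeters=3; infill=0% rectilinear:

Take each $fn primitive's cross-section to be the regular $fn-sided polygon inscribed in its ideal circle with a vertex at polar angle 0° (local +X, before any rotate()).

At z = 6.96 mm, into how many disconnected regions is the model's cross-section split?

2

At z = 6.96 mm: the cone: at t=0.376 of its height the radius interpolates to r₁+(r₂−r₁)t = 7.559, giving a regular 24-gon of that circumradius; the 21×16.5 cube at (16, 11) contributes its full rectangle; Taking the union: the 2 present regions are separate (no shared area or edge), so areas and boundary lengths simply add and each stays a separate island — 2 connected regions. The result has 2 disconnected regions.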